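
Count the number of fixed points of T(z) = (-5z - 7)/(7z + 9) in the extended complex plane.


Step 1: Fixed points satisfy T(z) = z
Step 2: 7z^2 + 14z + 7 = 0
Step 3: Discriminant = 14^2 - 4*7*7 = 0
Step 4: Number of fixed points = 1

1


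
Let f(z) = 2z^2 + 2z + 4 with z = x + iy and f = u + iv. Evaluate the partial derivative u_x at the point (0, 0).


Step 1: f(z) = 2(x+iy)^2 + 2(x+iy) + 4
Step 2: u = 2(x^2 - y^2) + 2x + 4
Step 3: u_x = 4x + 2
Step 4: At (0, 0): u_x = 0 + 2 = 2

2


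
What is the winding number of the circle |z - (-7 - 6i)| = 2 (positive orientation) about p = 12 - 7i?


Step 1: Center c = (-7, -6), radius = 2
Step 2: |p - c|^2 = 19^2 + (-1)^2 = 362
Step 3: r^2 = 4
Step 4: |p-c| > r so winding number = 0

0


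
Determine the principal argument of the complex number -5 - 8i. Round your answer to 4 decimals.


Step 1: z = -5 - 8i
Step 2: arg(z) = atan2(-8, -5)
Step 3: arg(z) = -2.1294

-2.1294


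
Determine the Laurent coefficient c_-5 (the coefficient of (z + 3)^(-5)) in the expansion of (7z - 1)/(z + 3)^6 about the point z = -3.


Step 1: Write the numerator in powers of (z + 3): 7z - 1 = 7(z + 3) + (7*(-3) - 1) = 7(z + 3) - 22
Step 2: Divide by (z + 3)^6: f(z) = -22(z + 3)^(-6) + 7(z + 3)^(-5)
Step 3: This finite sum is the Laurent series of f about z = -3.
Step 4: Coefficient of (z + 3)^(-5) = coefficient of (z + 3) in the re-centred numerator = 7

7


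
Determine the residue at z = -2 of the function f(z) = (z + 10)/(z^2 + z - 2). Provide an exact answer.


Step 1: Q(z) = z^2 + z - 2 = (z + 2)(z - 1)
Step 2: Q'(z) = 2z + 1
Step 3: Q'(-2) = -3, P(-2) = 8
Step 4: Res = P(-2)/Q'(-2) = 8/(-3) = -8/3

-8/3


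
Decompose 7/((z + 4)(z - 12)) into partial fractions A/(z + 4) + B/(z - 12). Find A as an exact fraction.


Step 1: Multiply both sides by (z + 4) and set z = -4
Step 2: A = 7 / (-4 - 12)
Step 3: A = 7 / (-16)
Step 4: A = -7/16

-7/16


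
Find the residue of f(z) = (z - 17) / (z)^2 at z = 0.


Step 1: Pole of order 2 at z = 0
Step 2: Res = lim d/dz [(z)^2 * f(z)] as z -> 0
Step 3: (z)^2 * f(z) = z - 17
Step 4: d/dz[z - 17] = 1

1


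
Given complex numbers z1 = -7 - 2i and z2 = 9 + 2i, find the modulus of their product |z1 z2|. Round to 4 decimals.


Step 1: |z1| = sqrt((-7)^2 + (-2)^2) = sqrt(53)
Step 2: |z2| = sqrt(9^2 + 2^2) = sqrt(85)
Step 3: |z1*z2| = |z1|*|z2| = sqrt(53) * sqrt(85) = sqrt(53 * 85) = sqrt(4505)
Step 4: = 67.1193

67.1193


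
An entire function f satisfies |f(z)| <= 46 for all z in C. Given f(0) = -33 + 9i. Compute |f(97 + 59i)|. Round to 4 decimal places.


Step 1: By Liouville's theorem, a bounded entire function is constant.
Step 2: f(z) = f(0) = -33 + 9i for all z.
Step 3: |f(w)| = |-33 + 9i| = sqrt(1089 + 81)
Step 4: = 34.2053

34.2053


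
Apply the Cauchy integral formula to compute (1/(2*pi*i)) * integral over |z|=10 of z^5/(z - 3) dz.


Step 1: f(z) = z^5, a = 3 is inside |z| = 10
Step 2: By Cauchy integral formula: (1/(2pi*i)) * integral = f(a)
Step 3: f(3) = 3^5 = 243

243


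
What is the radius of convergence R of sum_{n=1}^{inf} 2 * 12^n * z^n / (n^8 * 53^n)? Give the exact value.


Step 1: General term a_n = 2 * 12^n / (n^8 * 53^n)
Step 2: By the root test, |a_n|^(1/n) = 2^(1/n) * 12 / (n^(8/n) * 53) -> 12/53 as n -> infinity (since 2^(1/n) -> 1 and n^(8/n) -> 1)
Step 3: R = 1/lim|a_n|^(1/n) = 53/12

53/12


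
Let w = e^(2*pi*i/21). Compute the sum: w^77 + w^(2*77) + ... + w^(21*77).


Step 1: The sum sum_{j=1}^{n} w^(k*j) equals n if n | k, else 0.
Step 2: Here n = 21, k = 77
Step 3: Does n divide k? 21 | 77 -> False
Step 4: Sum = 0

0


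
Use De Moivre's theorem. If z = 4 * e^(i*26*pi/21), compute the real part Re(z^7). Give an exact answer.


Step 1: By De Moivre's theorem, z^7 = 4^7 * e^(i*7*26*pi/21) = 16384 * (cos(26*pi/3) + i*sin(26*pi/3))
Step 2: |z|^7 = 4^7 = 16384
Step 3: Reduce the angle mod 2*pi: 26*pi/3 - 8*pi = 2*pi/3
Step 4: cos(2*pi/3) = -1/2
Step 5: Re(z^7) = 16384 * (-1/2) = -8192

-8192


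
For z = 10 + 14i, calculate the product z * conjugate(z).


Step 1: conj(z) = 10 - 14i
Step 2: z * conj(z) = 10^2 + 14^2
Step 3: = 100 + 196 = 296

296


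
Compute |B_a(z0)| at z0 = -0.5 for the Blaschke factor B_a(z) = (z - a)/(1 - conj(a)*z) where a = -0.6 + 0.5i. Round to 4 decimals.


Step 1: Numerator z0 - a = -0.5 - (-0.6 + 0.5i) = 0.1 - 0.5i
Step 2: Denominator 1 - conj(a)*z0 = 1 - (-0.6 - 0.5i)*(-0.5) = 0.7 - 0.25i
Step 3: |z0 - a|^2 = 0.1^2 + (-0.5)^2 = 0.26; |1 - conj(a)*z0|^2 = 0.7^2 + (-0.25)^2 = 0.5525
Step 4: |B_a(-0.5)| = sqrt(0.26 / 0.5525) = sqrt(0.470588)
Step 5: = 0.686

0.686


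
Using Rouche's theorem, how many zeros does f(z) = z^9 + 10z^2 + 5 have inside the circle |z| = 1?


Step 1: On |z| = 1 the three terms have sizes |z^9| = 1^9 = 1, |10z^2| = 10*1^2 = 10, |5| = 5
Step 2: The dominant term is g(z) = 10z^2; let h(z) = z^9 + 5 so f = g + h
Step 3: On |z| = 1: |g| = 10 and |h| <= 1 + 5 = 6
Step 4: Since 10 > 6, |h| < |g| on |z| = 1, so by Rouche f has the same number of zeros as g inside |z| < 1
Step 5: g(z) = 10z^2 has 2 zeros (at the origin, multiplicity 2) inside |z| < 1. Answer = 2

2


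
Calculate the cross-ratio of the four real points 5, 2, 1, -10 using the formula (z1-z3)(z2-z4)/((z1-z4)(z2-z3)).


Step 1: (z1-z3)(z2-z4) = 4 * 12 = 48
Step 2: (z1-z4)(z2-z3) = 15 * 1 = 15
Step 3: Cross-ratio = 48/15 = 16/5

16/5


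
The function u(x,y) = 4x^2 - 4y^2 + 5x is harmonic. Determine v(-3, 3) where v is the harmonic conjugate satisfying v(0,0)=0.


Step 1: v_x = -u_y = 8y + 0
Step 2: v_y = u_x = 8x + 5
Step 3: v = 8xy + 5y + C
Step 4: v(0,0) = 0 => C = 0
Step 5: v(-3, 3) = -57

-57


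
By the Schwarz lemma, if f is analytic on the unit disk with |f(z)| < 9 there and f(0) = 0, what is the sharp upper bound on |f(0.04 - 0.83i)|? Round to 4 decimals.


Step 1: g = f/9 maps D -> D with g(0) = 0, so by the Schwarz lemma |g(z)| <= |z|, i.e. |f(z)| <= 9|z|; this is sharp (f(z) = 9z).
Step 2: |z0|^2 = 0.04^2 + (-0.83)^2 = 0.6905
Step 3: |z0| = sqrt(0.6905) = 0.830963
Step 4: Best bound = 9 * |z0| = 9 * 0.830963 = 7.4787

7.4787


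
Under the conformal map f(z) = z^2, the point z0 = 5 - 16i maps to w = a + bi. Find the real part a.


Step 1: z0 = 5 - 16i
Step 2: z0^2 = 5^2 - (-16)^2 - 160i
Step 3: real part = 25 - 256 = -231

-231


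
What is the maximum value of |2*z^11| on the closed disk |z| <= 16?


Step 1: On |z| = 16, |f(z)| = 2 * |z|^11 = 2 * 16^11
Step 2: By maximum modulus principle, maximum is on boundary.
Step 3: Maximum = 2 * 17592186044416 = 35184372088832

35184372088832


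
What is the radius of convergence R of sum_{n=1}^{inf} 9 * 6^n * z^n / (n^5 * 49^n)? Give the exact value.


Step 1: General term a_n = 9 * 6^n / (n^5 * 49^n)
Step 2: By the root test, |a_n|^(1/n) = 9^(1/n) * 6 / (n^(5/n) * 49) -> 6/49 as n -> infinity (since 9^(1/n) -> 1 and n^(5/n) -> 1)
Step 3: R = 1/lim|a_n|^(1/n) = 49/6

49/6


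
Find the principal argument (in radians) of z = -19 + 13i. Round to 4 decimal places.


Step 1: z = -19 + 13i
Step 2: arg(z) = atan2(13, -19)
Step 3: arg(z) = 2.5415

2.5415


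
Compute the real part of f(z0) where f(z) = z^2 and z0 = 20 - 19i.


Step 1: z0 = 20 - 19i
Step 2: z0^2 = 20^2 - (-19)^2 - 760i
Step 3: real part = 400 - 361 = 39

39


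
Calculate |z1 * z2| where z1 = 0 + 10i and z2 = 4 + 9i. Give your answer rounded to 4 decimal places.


Step 1: |z1| = sqrt(0^2 + 10^2) = sqrt(100)
Step 2: |z2| = sqrt(4^2 + 9^2) = sqrt(97)
Step 3: |z1*z2| = |z1|*|z2| = sqrt(100) * sqrt(97) = sqrt(100 * 97) = sqrt(9700)
Step 4: = 98.4886

98.4886


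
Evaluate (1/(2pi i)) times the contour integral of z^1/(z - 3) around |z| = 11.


Step 1: f(z) = z^1, a = 3 is inside |z| = 11
Step 2: By Cauchy integral formula: (1/(2pi*i)) * integral = f(a)
Step 3: f(3) = 3^1 = 3

3


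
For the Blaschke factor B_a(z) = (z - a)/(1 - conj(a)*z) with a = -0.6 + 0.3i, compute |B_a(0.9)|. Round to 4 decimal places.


Step 1: Numerator z0 - a = 0.9 - (-0.6 + 0.3i) = 1.5 - 0.3i
Step 2: Denominator 1 - conj(a)*z0 = 1 - (-0.6 - 0.3i)*0.9 = 1.54 + 0.27i
Step 3: |z0 - a|^2 = 1.5^2 + (-0.3)^2 = 2.34; |1 - conj(a)*z0|^2 = 1.54^2 + 0.27^2 = 2.4445
Step 4: |B_a(0.9)| = sqrt(2.34 / 2.4445) = sqrt(0.957251)
Step 5: = 0.9784

0.9784


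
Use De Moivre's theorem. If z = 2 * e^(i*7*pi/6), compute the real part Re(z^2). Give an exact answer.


Step 1: By De Moivre's theorem, z^2 = 2^2 * e^(i*2*7*pi/6) = 4 * (cos(7*pi/3) + i*sin(7*pi/3))
Step 2: |z|^2 = 2^2 = 4
Step 3: Reduce the angle mod 2*pi: 7*pi/3 - 2*pi = pi/3
Step 4: cos(pi/3) = 1/2
Step 5: Re(z^2) = 4 * 1/2 = 2

2


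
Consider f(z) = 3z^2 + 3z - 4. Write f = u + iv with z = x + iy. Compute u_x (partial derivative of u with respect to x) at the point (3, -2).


Step 1: f(z) = 3(x+iy)^2 + 3(x+iy) - 4
Step 2: u = 3(x^2 - y^2) + 3x - 4
Step 3: u_x = 6x + 3
Step 4: At (3, -2): u_x = 18 + 3 = 21

21


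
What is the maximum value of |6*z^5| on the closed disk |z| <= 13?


Step 1: On |z| = 13, |f(z)| = 6 * |z|^5 = 6 * 13^5
Step 2: By maximum modulus principle, maximum is on boundary.
Step 3: Maximum = 6 * 371293 = 2227758

2227758


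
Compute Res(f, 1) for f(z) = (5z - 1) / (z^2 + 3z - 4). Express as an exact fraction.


Step 1: Q(z) = z^2 + 3z - 4 = (z - 1)(z + 4)
Step 2: Q'(z) = 2z + 3
Step 3: Q'(1) = 5, P(1) = 4
Step 4: Res = P(1)/Q'(1) = 4/5 = 4/5

4/5


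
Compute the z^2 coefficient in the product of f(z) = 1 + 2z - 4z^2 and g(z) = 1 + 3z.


Step 1: z^2 term in f*g comes from: (1)*(0) + (2z)*(3z) + (-4z^2)*(1)
Step 2: = 0 + 6 - 4
Step 3: = 2

2


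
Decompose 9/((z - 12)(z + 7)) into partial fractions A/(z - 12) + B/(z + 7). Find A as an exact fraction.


Step 1: Multiply both sides by (z - 12) and set z = 12
Step 2: A = 9 / (12 + 7)
Step 3: A = 9 / 19
Step 4: A = 9/19

9/19


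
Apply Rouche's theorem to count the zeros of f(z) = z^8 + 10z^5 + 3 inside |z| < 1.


Step 1: On |z| = 1 the three terms have sizes |z^8| = 1^8 = 1, |10z^5| = 10*1^5 = 10, |3| = 3
Step 2: The dominant term is g(z) = 10z^5; let h(z) = z^8 + 3 so f = g + h
Step 3: On |z| = 1: |g| = 10 and |h| <= 1 + 3 = 4
Step 4: Since 10 > 4, |h| < |g| on |z| = 1, so by Rouche f has the same number of zeros as g inside |z| < 1
Step 5: g(z) = 10z^5 has 5 zeros (at the origin, multiplicity 5) inside |z| < 1. Answer = 5

5


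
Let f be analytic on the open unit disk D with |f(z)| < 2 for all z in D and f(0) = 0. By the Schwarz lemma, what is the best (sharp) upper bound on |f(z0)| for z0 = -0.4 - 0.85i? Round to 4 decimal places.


Step 1: g = f/2 maps D -> D with g(0) = 0, so by the Schwarz lemma |g(z)| <= |z|, i.e. |f(z)| <= 2|z|; this is sharp (f(z) = 2z).
Step 2: |z0|^2 = (-0.4)^2 + (-0.85)^2 = 0.8825
Step 3: |z0| = sqrt(0.8825) = 0.939415
Step 4: Best bound = 2 * |z0| = 2 * 0.939415 = 1.8788

1.8788


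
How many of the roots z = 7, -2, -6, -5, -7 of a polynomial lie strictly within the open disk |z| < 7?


Step 1: Check each root:
  z = 7: |7| = 7 >= 7
  z = -2: |-2| = 2 < 7
  z = -6: |-6| = 6 < 7
  z = -5: |-5| = 5 < 7
  z = -7: |-7| = 7 >= 7
Step 2: Count = 3

3


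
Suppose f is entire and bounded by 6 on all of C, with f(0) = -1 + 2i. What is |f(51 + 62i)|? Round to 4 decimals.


Step 1: By Liouville's theorem, a bounded entire function is constant.
Step 2: f(z) = f(0) = -1 + 2i for all z.
Step 3: |f(w)| = |-1 + 2i| = sqrt(1 + 4)
Step 4: = 2.2361

2.2361


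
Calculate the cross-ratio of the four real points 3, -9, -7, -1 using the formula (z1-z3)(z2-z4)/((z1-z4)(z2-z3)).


Step 1: (z1-z3)(z2-z4) = 10 * (-8) = -80
Step 2: (z1-z4)(z2-z3) = 4 * (-2) = -8
Step 3: Cross-ratio = 80/8 = 10

10


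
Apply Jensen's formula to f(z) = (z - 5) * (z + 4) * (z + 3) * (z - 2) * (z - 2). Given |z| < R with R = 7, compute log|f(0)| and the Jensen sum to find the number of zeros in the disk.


Jensen's formula: (1/2pi)*integral log|f(Re^it)|dt = log|f(0)| + sum_{|a_k|<R} log(R/|a_k|)
Step 1: f(0) = (-5) * 4 * 3 * (-2) * (-2) = -240
Step 2: log|f(0)| = log|5| + log|-4| + log|-3| + log|2| + log|2| = 5.4806
Step 3: Zeros inside |z| < 7: 5, -4, -3, 2, 2
Step 4: Jensen sum = log(7/5) + log(7/4) + log(7/3) + log(7/2) + log(7/2) = 4.2489
Step 5: n(R) = number of terms in the Jensen sum = count of zeros inside |z| < 7 = 5

5


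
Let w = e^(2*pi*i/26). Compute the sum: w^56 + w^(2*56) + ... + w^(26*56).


Step 1: The sum sum_{j=1}^{n} w^(k*j) equals n if n | k, else 0.
Step 2: Here n = 26, k = 56
Step 3: Does n divide k? 26 | 56 -> False
Step 4: Sum = 0

0


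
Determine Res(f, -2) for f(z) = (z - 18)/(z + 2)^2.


Step 1: Pole of order 2 at z = -2
Step 2: Res = lim d/dz [(z + 2)^2 * f(z)] as z -> -2
Step 3: (z + 2)^2 * f(z) = z - 18
Step 4: d/dz[z - 18] = 1

1


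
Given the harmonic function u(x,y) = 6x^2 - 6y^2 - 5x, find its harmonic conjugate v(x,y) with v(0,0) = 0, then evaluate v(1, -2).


Step 1: v_x = -u_y = 12y + 0
Step 2: v_y = u_x = 12x - 5
Step 3: v = 12xy - 5y + C
Step 4: v(0,0) = 0 => C = 0
Step 5: v(1, -2) = -14

-14


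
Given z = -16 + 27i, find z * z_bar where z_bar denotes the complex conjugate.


Step 1: conj(z) = -16 - 27i
Step 2: z * conj(z) = (-16)^2 + 27^2
Step 3: = 256 + 729 = 985

985


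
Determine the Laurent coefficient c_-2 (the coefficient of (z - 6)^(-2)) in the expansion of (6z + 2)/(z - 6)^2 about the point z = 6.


Step 1: Write the numerator in powers of (z - 6): 6z + 2 = 6(z - 6) + (6*6 + 2) = 6(z - 6) + 38
Step 2: Divide by (z - 6)^2: f(z) = 38(z - 6)^(-2) + 6(z - 6)^(-1)
Step 3: This finite sum is the Laurent series of f about z = 6.
Step 4: Coefficient of (z - 6)^(-2) = 6*6 + 2 = 38

38


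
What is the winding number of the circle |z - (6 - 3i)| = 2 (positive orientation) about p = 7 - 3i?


Step 1: Center c = (6, -3), radius = 2
Step 2: |p - c|^2 = 1^2 + 0^2 = 1
Step 3: r^2 = 4
Step 4: |p-c| < r so winding number = 1

1


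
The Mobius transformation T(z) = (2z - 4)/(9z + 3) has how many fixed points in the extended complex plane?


Step 1: Fixed points satisfy T(z) = z
Step 2: 9z^2 + z + 4 = 0
Step 3: Discriminant = 1^2 - 4*9*4 = -143
Step 4: Number of fixed points = 2

2


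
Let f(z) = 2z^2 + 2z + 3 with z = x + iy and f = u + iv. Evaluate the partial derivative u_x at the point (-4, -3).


Step 1: f(z) = 2(x+iy)^2 + 2(x+iy) + 3
Step 2: u = 2(x^2 - y^2) + 2x + 3
Step 3: u_x = 4x + 2
Step 4: At (-4, -3): u_x = -16 + 2 = -14

-14


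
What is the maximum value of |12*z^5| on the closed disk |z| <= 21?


Step 1: On |z| = 21, |f(z)| = 12 * |z|^5 = 12 * 21^5
Step 2: By maximum modulus principle, maximum is on boundary.
Step 3: Maximum = 12 * 4084101 = 49009212

49009212


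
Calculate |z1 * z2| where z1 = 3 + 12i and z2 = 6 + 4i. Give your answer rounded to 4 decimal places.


Step 1: |z1| = sqrt(3^2 + 12^2) = sqrt(153)
Step 2: |z2| = sqrt(6^2 + 4^2) = sqrt(52)
Step 3: |z1*z2| = |z1|*|z2| = sqrt(153) * sqrt(52) = sqrt(153 * 52) = sqrt(7956)
Step 4: = 89.1964

89.1964


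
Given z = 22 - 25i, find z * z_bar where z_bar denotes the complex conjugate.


Step 1: conj(z) = 22 + 25i
Step 2: z * conj(z) = 22^2 + (-25)^2
Step 3: = 484 + 625 = 1109

1109


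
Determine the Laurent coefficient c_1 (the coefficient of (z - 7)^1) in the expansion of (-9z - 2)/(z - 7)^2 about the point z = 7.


Step 1: Write the numerator in powers of (z - 7): -9z - 2 = -9(z - 7) + (-9*7 - 2) = -9(z - 7) - 65
Step 2: Divide by (z - 7)^2: f(z) = -65(z - 7)^(-2) - 9(z - 7)^(-1)
Step 3: This finite sum is the Laurent series of f about z = 7.
Step 4: Only the powers -2 and -1 appear, so the coefficient of (z - 7)^1 = 0

0


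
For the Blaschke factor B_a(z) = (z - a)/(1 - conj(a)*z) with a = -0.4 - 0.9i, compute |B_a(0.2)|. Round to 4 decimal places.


Step 1: Numerator z0 - a = 0.2 - (-0.4 - 0.9i) = 0.6 + 0.9i
Step 2: Denominator 1 - conj(a)*z0 = 1 - (-0.4 + 0.9i)*0.2 = 1.08 - 0.18i
Step 3: |z0 - a|^2 = 0.6^2 + 0.9^2 = 1.17; |1 - conj(a)*z0|^2 = 1.08^2 + (-0.18)^2 = 1.1988
Step 4: |B_a(0.2)| = sqrt(1.17 / 1.1988) = sqrt(0.975976)
Step 5: = 0.9879

0.9879


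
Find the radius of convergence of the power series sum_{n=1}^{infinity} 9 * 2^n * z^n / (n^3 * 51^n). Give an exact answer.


Step 1: General term a_n = 9 * 2^n / (n^3 * 51^n)
Step 2: By the root test, |a_n|^(1/n) = 9^(1/n) * 2 / (n^(3/n) * 51) -> 2/51 as n -> infinity (since 9^(1/n) -> 1 and n^(3/n) -> 1)
Step 3: R = 1/lim|a_n|^(1/n) = 51/2

51/2


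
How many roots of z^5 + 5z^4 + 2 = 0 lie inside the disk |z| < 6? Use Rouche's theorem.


Step 1: On |z| = 6 the three terms have sizes |z^5| = 6^5 = 7776, |5z^4| = 5*6^4 = 6480, |2| = 2
Step 2: The dominant term is g(z) = z^5; let h(z) = 5z^4 + 2 so f = g + h
Step 3: On |z| = 6: |g| = 7776 and |h| <= 6480 + 2 = 6482
Step 4: Since 7776 > 6482, |h| < |g| on |z| = 6, so by Rouche f has the same number of zeros as g inside |z| < 6
Step 5: g(z) = z^5 has 5 zeros (all at the origin) inside |z| < 6. Answer = 5

5


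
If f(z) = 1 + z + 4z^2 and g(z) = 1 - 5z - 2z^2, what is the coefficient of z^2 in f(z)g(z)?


Step 1: z^2 term in f*g comes from: (1)*(-2z^2) + (z)*(-5z) + (4z^2)*(1)
Step 2: = -2 - 5 + 4
Step 3: = -3

-3


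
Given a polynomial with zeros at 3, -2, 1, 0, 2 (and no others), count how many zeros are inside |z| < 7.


Step 1: Check each root:
  z = 3: |3| = 3 < 7
  z = -2: |-2| = 2 < 7
  z = 1: |1| = 1 < 7
  z = 0: |0| = 0 < 7
  z = 2: |2| = 2 < 7
Step 2: Count = 5

5


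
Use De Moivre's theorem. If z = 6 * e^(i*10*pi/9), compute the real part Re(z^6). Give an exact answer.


Step 1: By De Moivre's theorem, z^6 = 6^6 * e^(i*6*10*pi/9) = 46656 * (cos(20*pi/3) + i*sin(20*pi/3))
Step 2: |z|^6 = 6^6 = 46656
Step 3: Reduce the angle mod 2*pi: 20*pi/3 - 6*pi = 2*pi/3
Step 4: cos(2*pi/3) = -1/2
Step 5: Re(z^6) = 46656 * (-1/2) = -23328

-23328


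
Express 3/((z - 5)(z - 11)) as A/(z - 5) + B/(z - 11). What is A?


Step 1: Multiply both sides by (z - 5) and set z = 5
Step 2: A = 3 / (5 - 11)
Step 3: A = 3 / (-6)
Step 4: A = -1/2

-1/2


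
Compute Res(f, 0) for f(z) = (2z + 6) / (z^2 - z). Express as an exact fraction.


Step 1: Q(z) = z^2 - z = (z)(z - 1)
Step 2: Q'(z) = 2z - 1
Step 3: Q'(0) = -1, P(0) = 6
Step 4: Res = P(0)/Q'(0) = 6/(-1) = -6

-6


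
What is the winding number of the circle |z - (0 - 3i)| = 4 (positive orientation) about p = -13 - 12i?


Step 1: Center c = (0, -3), radius = 4
Step 2: |p - c|^2 = (-13)^2 + (-9)^2 = 250
Step 3: r^2 = 16
Step 4: |p-c| > r so winding number = 0

0


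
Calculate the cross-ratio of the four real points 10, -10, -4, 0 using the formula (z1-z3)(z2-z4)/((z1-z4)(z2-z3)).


Step 1: (z1-z3)(z2-z4) = 14 * (-10) = -140
Step 2: (z1-z4)(z2-z3) = 10 * (-6) = -60
Step 3: Cross-ratio = 140/60 = 7/3

7/3


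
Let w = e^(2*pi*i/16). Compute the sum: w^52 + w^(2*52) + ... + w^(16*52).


Step 1: The sum sum_{j=1}^{n} w^(k*j) equals n if n | k, else 0.
Step 2: Here n = 16, k = 52
Step 3: Does n divide k? 16 | 52 -> False
Step 4: Sum = 0

0


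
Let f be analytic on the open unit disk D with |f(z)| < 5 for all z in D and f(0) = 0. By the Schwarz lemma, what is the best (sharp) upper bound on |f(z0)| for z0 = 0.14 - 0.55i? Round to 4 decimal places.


Step 1: g = f/5 maps D -> D with g(0) = 0, so by the Schwarz lemma |g(z)| <= |z|, i.e. |f(z)| <= 5|z|; this is sharp (f(z) = 5z).
Step 2: |z0|^2 = 0.14^2 + (-0.55)^2 = 0.3221
Step 3: |z0| = sqrt(0.3221) = 0.567539
Step 4: Best bound = 5 * |z0| = 5 * 0.567539 = 2.8377

2.8377


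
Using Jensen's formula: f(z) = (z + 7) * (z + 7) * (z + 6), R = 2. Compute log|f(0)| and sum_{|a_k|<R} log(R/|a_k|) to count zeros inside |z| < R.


Jensen's formula: (1/2pi)*integral log|f(Re^it)|dt = log|f(0)| + sum_{|a_k|<R} log(R/|a_k|)
Step 1: f(0) = 7 * 7 * 6 = 294
Step 2: log|f(0)| = log|-7| + log|-7| + log|-6| = 5.6836
Step 3: Zeros inside |z| < 2: none
Step 4: Jensen sum = (empty sum) = 0
Step 5: n(R) = number of terms in the Jensen sum = count of zeros inside |z| < 2 = 0

0


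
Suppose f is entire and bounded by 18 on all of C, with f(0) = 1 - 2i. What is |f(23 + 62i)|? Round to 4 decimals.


Step 1: By Liouville's theorem, a bounded entire function is constant.
Step 2: f(z) = f(0) = 1 - 2i for all z.
Step 3: |f(w)| = |1 - 2i| = sqrt(1 + 4)
Step 4: = 2.2361

2.2361


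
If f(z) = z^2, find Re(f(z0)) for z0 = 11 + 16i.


Step 1: z0 = 11 + 16i
Step 2: z0^2 = 11^2 - 16^2 + 352i
Step 3: real part = 121 - 256 = -135

-135


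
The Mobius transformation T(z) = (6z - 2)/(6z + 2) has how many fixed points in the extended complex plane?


Step 1: Fixed points satisfy T(z) = z
Step 2: 6z^2 - 4z + 2 = 0
Step 3: Discriminant = (-4)^2 - 4*6*2 = -32
Step 4: Number of fixed points = 2

2


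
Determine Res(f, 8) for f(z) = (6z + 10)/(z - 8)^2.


Step 1: Pole of order 2 at z = 8
Step 2: Res = lim d/dz [(z - 8)^2 * f(z)] as z -> 8
Step 3: (z - 8)^2 * f(z) = 6z + 10
Step 4: d/dz[6z + 10] = 6

6


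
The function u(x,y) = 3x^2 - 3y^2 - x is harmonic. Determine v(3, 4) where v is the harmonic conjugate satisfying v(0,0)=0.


Step 1: v_x = -u_y = 6y + 0
Step 2: v_y = u_x = 6x - 1
Step 3: v = 6xy - y + C
Step 4: v(0,0) = 0 => C = 0
Step 5: v(3, 4) = 68

68


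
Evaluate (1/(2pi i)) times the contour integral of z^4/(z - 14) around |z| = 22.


Step 1: f(z) = z^4, a = 14 is inside |z| = 22
Step 2: By Cauchy integral formula: (1/(2pi*i)) * integral = f(a)
Step 3: f(14) = 14^4 = 38416

38416


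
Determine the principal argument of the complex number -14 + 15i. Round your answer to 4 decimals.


Step 1: z = -14 + 15i
Step 2: arg(z) = atan2(15, -14)
Step 3: arg(z) = 2.3217

2.3217


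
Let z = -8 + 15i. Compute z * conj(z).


Step 1: conj(z) = -8 - 15i
Step 2: z * conj(z) = (-8)^2 + 15^2
Step 3: = 64 + 225 = 289

289


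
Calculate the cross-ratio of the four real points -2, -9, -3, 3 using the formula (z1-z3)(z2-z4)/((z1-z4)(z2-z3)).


Step 1: (z1-z3)(z2-z4) = 1 * (-12) = -12
Step 2: (z1-z4)(z2-z3) = (-5) * (-6) = 30
Step 3: Cross-ratio = -12/30 = -2/5

-2/5


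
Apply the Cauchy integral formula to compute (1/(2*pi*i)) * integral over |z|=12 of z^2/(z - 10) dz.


Step 1: f(z) = z^2, a = 10 is inside |z| = 12
Step 2: By Cauchy integral formula: (1/(2pi*i)) * integral = f(a)
Step 3: f(10) = 10^2 = 100

100


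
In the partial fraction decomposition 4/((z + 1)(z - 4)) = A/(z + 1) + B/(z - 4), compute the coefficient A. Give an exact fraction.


Step 1: Multiply both sides by (z + 1) and set z = -1
Step 2: A = 4 / (-1 - 4)
Step 3: A = 4 / (-5)
Step 4: A = -4/5

-4/5


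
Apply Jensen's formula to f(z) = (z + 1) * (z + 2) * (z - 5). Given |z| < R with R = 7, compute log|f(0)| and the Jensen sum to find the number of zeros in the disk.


Jensen's formula: (1/2pi)*integral log|f(Re^it)|dt = log|f(0)| + sum_{|a_k|<R} log(R/|a_k|)
Step 1: f(0) = 1 * 2 * (-5) = -10
Step 2: log|f(0)| = log|-1| + log|-2| + log|5| = 2.3026
Step 3: Zeros inside |z| < 7: -1, -2, 5
Step 4: Jensen sum = log(7/1) + log(7/2) + log(7/5) = 3.5351
Step 5: n(R) = number of terms in the Jensen sum = count of zeros inside |z| < 7 = 3

3


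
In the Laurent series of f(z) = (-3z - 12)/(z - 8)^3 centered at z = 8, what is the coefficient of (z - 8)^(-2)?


Step 1: Write the numerator in powers of (z - 8): -3z - 12 = -3(z - 8) + (-3*8 - 12) = -3(z - 8) - 36
Step 2: Divide by (z - 8)^3: f(z) = -36(z - 8)^(-3) - 3(z - 8)^(-2)
Step 3: This finite sum is the Laurent series of f about z = 8.
Step 4: Coefficient of (z - 8)^(-2) = coefficient of (z - 8) in the re-centred numerator = -3

-3


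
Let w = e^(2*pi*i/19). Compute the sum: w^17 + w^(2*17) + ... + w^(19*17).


Step 1: The sum sum_{j=1}^{n} w^(k*j) equals n if n | k, else 0.
Step 2: Here n = 19, k = 17
Step 3: Does n divide k? 19 | 17 -> False
Step 4: Sum = 0

0


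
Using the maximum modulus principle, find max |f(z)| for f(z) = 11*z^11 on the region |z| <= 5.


Step 1: On |z| = 5, |f(z)| = 11 * |z|^11 = 11 * 5^11
Step 2: By maximum modulus principle, maximum is on boundary.
Step 3: Maximum = 11 * 48828125 = 537109375

537109375


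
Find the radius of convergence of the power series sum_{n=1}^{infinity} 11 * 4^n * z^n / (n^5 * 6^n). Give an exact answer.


Step 1: General term a_n = 11 * 4^n / (n^5 * 6^n)
Step 2: By the root test, |a_n|^(1/n) = 11^(1/n) * 4 / (n^(5/n) * 6) -> 4/6 as n -> infinity (since 11^(1/n) -> 1 and n^(5/n) -> 1)
Step 3: R = 1/lim|a_n|^(1/n) = 6/4 = 3/2

3/2


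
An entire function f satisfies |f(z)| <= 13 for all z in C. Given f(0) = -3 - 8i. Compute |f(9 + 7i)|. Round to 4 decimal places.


Step 1: By Liouville's theorem, a bounded entire function is constant.
Step 2: f(z) = f(0) = -3 - 8i for all z.
Step 3: |f(w)| = |-3 - 8i| = sqrt(9 + 64)
Step 4: = 8.544

8.544


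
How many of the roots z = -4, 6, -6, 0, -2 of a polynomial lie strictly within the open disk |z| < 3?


Step 1: Check each root:
  z = -4: |-4| = 4 >= 3
  z = 6: |6| = 6 >= 3
  z = -6: |-6| = 6 >= 3
  z = 0: |0| = 0 < 3
  z = -2: |-2| = 2 < 3
Step 2: Count = 2

2


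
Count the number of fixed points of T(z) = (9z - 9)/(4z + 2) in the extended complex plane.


Step 1: Fixed points satisfy T(z) = z
Step 2: 4z^2 - 7z + 9 = 0
Step 3: Discriminant = (-7)^2 - 4*4*9 = -95
Step 4: Number of fixed points = 2

2


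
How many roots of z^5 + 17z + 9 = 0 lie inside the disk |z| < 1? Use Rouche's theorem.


Step 1: On |z| = 1 the three terms have sizes |z^5| = 1^5 = 1, |17z| = 17*1 = 17, |9| = 9
Step 2: The dominant term is g(z) = 17z; let h(z) = z^5 + 9 so f = g + h
Step 3: On |z| = 1: |g| = 17 and |h| <= 1 + 9 = 10
Step 4: Since 17 > 10, |h| < |g| on |z| = 1, so by Rouche f has the same number of zeros as g inside |z| < 1
Step 5: g(z) = 17z has 1 zero (at the origin, multiplicity 1) inside |z| < 1. Answer = 1

1


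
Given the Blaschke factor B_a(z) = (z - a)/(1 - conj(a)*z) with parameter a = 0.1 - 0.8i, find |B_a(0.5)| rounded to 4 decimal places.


Step 1: Numerator z0 - a = 0.5 - (0.1 - 0.8i) = 0.4 + 0.8i
Step 2: Denominator 1 - conj(a)*z0 = 1 - (0.1 + 0.8i)*0.5 = 0.95 - 0.4i
Step 3: |z0 - a|^2 = 0.4^2 + 0.8^2 = 0.8; |1 - conj(a)*z0|^2 = 0.95^2 + (-0.4)^2 = 1.0625
Step 4: |B_a(0.5)| = sqrt(0.8 / 1.0625) = sqrt(0.752941)
Step 5: = 0.8677

0.8677


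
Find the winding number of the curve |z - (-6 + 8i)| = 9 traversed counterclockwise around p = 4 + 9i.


Step 1: Center c = (-6, 8), radius = 9
Step 2: |p - c|^2 = 10^2 + 1^2 = 101
Step 3: r^2 = 81
Step 4: |p-c| > r so winding number = 0

0


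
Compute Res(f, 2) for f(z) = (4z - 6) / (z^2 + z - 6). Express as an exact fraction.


Step 1: Q(z) = z^2 + z - 6 = (z - 2)(z + 3)
Step 2: Q'(z) = 2z + 1
Step 3: Q'(2) = 5, P(2) = 2
Step 4: Res = P(2)/Q'(2) = 2/5 = 2/5

2/5


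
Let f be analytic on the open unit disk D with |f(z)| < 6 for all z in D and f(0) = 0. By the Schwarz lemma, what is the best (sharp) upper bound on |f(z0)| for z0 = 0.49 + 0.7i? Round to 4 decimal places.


Step 1: g = f/6 maps D -> D with g(0) = 0, so by the Schwarz lemma |g(z)| <= |z|, i.e. |f(z)| <= 6|z|; this is sharp (f(z) = 6z).
Step 2: |z0|^2 = 0.49^2 + 0.7^2 = 0.7301
Step 3: |z0| = sqrt(0.7301) = 0.854459
Step 4: Best bound = 6 * |z0| = 6 * 0.854459 = 5.1268

5.1268


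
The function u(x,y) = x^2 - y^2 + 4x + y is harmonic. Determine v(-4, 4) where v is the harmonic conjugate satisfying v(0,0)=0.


Step 1: v_x = -u_y = 2y - 1
Step 2: v_y = u_x = 2x + 4
Step 3: v = 2xy - x + 4y + C
Step 4: v(0,0) = 0 => C = 0
Step 5: v(-4, 4) = -12

-12


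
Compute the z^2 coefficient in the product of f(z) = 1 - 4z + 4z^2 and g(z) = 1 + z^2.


Step 1: z^2 term in f*g comes from: (1)*(z^2) + (-4z)*(0) + (4z^2)*(1)
Step 2: = 1 + 0 + 4
Step 3: = 5

5


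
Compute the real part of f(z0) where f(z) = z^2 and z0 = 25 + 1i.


Step 1: z0 = 25 + 1i
Step 2: z0^2 = 25^2 - 1^2 + 50i
Step 3: real part = 625 - 1 = 624

624


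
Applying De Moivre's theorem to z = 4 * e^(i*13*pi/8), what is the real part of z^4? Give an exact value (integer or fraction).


Step 1: By De Moivre's theorem, z^4 = 4^4 * e^(i*4*13*pi/8) = 256 * (cos(13*pi/2) + i*sin(13*pi/2))
Step 2: |z|^4 = 4^4 = 256
Step 3: Reduce the angle mod 2*pi: 13*pi/2 - 6*pi = pi/2
Step 4: cos(pi/2) = 0
Step 5: Re(z^4) = 256 * 0 = 0

0


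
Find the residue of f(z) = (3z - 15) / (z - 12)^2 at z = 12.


Step 1: Pole of order 2 at z = 12
Step 2: Res = lim d/dz [(z - 12)^2 * f(z)] as z -> 12
Step 3: (z - 12)^2 * f(z) = 3z - 15
Step 4: d/dz[3z - 15] = 3

3


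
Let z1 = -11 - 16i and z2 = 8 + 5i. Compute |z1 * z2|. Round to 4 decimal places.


Step 1: |z1| = sqrt((-11)^2 + (-16)^2) = sqrt(377)
Step 2: |z2| = sqrt(8^2 + 5^2) = sqrt(89)
Step 3: |z1*z2| = |z1|*|z2| = sqrt(377) * sqrt(89) = sqrt(377 * 89) = sqrt(33553)
Step 4: = 183.1748

183.1748


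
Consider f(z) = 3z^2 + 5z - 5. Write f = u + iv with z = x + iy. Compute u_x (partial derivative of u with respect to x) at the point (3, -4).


Step 1: f(z) = 3(x+iy)^2 + 5(x+iy) - 5
Step 2: u = 3(x^2 - y^2) + 5x - 5
Step 3: u_x = 6x + 5
Step 4: At (3, -4): u_x = 18 + 5 = 23

23


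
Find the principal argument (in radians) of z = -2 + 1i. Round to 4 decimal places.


Step 1: z = -2 + 1i
Step 2: arg(z) = atan2(1, -2)
Step 3: arg(z) = 2.6779

2.6779


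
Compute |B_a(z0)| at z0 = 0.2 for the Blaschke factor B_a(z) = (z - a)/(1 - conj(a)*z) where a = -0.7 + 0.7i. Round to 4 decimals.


Step 1: Numerator z0 - a = 0.2 - (-0.7 + 0.7i) = 0.9 - 0.7i
Step 2: Denominator 1 - conj(a)*z0 = 1 - (-0.7 - 0.7i)*0.2 = 1.14 + 0.14i
Step 3: |z0 - a|^2 = 0.9^2 + (-0.7)^2 = 1.3; |1 - conj(a)*z0|^2 = 1.14^2 + 0.14^2 = 1.3192
Step 4: |B_a(0.2)| = sqrt(1.3 / 1.3192) = sqrt(0.985446)
Step 5: = 0.9927

0.9927


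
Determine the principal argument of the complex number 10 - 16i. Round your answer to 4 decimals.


Step 1: z = 10 - 16i
Step 2: arg(z) = atan2(-16, 10)
Step 3: arg(z) = -1.0122

-1.0122


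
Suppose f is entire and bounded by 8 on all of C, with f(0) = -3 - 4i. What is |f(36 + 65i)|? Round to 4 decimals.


Step 1: By Liouville's theorem, a bounded entire function is constant.
Step 2: f(z) = f(0) = -3 - 4i for all z.
Step 3: |f(w)| = |-3 - 4i| = sqrt(9 + 16)
Step 4: = 5.0

5.0


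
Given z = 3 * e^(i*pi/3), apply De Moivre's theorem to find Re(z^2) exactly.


Step 1: By De Moivre's theorem, z^2 = 3^2 * e^(i*2*pi/3) = 9 * (cos(2*pi/3) + i*sin(2*pi/3))
Step 2: |z|^2 = 3^2 = 9
Step 3: The angle 2*pi/3 already lies in [0, 2*pi)
Step 4: cos(2*pi/3) = -1/2
Step 5: Re(z^2) = 9 * (-1/2) = -9/2

-9/2


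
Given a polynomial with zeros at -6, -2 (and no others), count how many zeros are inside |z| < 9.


Step 1: Check each root:
  z = -6: |-6| = 6 < 9
  z = -2: |-2| = 2 < 9
Step 2: Count = 2

2


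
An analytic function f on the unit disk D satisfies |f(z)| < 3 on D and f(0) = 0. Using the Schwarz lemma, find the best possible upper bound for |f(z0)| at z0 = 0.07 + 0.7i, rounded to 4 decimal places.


Step 1: g = f/3 maps D -> D with g(0) = 0, so by the Schwarz lemma |g(z)| <= |z|, i.e. |f(z)| <= 3|z|; this is sharp (f(z) = 3z).
Step 2: |z0|^2 = 0.07^2 + 0.7^2 = 0.4949
Step 3: |z0| = sqrt(0.4949) = 0.703491
Step 4: Best bound = 3 * |z0| = 3 * 0.703491 = 2.1105

2.1105


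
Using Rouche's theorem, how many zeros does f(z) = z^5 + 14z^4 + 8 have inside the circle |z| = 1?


Step 1: On |z| = 1 the three terms have sizes |z^5| = 1^5 = 1, |14z^4| = 14*1^4 = 14, |8| = 8
Step 2: The dominant term is g(z) = 14z^4; let h(z) = z^5 + 8 so f = g + h
Step 3: On |z| = 1: |g| = 14 and |h| <= 1 + 8 = 9
Step 4: Since 14 > 9, |h| < |g| on |z| = 1, so by Rouche f has the same number of zeros as g inside |z| < 1
Step 5: g(z) = 14z^4 has 4 zeros (at the origin, multiplicity 4) inside |z| < 1. Answer = 4

4


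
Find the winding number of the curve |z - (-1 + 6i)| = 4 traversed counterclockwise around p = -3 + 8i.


Step 1: Center c = (-1, 6), radius = 4
Step 2: |p - c|^2 = (-2)^2 + 2^2 = 8
Step 3: r^2 = 16
Step 4: |p-c| < r so winding number = 1

1


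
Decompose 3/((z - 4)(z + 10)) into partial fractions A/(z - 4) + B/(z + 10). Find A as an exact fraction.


Step 1: Multiply both sides by (z - 4) and set z = 4
Step 2: A = 3 / (4 + 10)
Step 3: A = 3 / 14
Step 4: A = 3/14

3/14


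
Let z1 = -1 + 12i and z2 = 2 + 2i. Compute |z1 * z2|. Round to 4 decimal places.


Step 1: |z1| = sqrt((-1)^2 + 12^2) = sqrt(145)
Step 2: |z2| = sqrt(2^2 + 2^2) = sqrt(8)
Step 3: |z1*z2| = |z1|*|z2| = sqrt(145) * sqrt(8) = sqrt(145 * 8) = sqrt(1160)
Step 4: = 34.0588

34.0588


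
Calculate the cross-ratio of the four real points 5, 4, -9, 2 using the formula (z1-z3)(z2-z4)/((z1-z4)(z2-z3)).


Step 1: (z1-z3)(z2-z4) = 14 * 2 = 28
Step 2: (z1-z4)(z2-z3) = 3 * 13 = 39
Step 3: Cross-ratio = 28/39 = 28/39

28/39


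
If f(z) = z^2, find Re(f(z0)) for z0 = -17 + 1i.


Step 1: z0 = -17 + 1i
Step 2: z0^2 = (-17)^2 - 1^2 - 34i
Step 3: real part = 289 - 1 = 288

288


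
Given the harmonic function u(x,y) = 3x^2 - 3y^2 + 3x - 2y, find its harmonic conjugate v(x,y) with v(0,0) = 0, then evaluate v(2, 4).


Step 1: v_x = -u_y = 6y + 2
Step 2: v_y = u_x = 6x + 3
Step 3: v = 6xy + 2x + 3y + C
Step 4: v(0,0) = 0 => C = 0
Step 5: v(2, 4) = 64

64


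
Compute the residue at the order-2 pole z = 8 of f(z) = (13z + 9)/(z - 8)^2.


Step 1: Pole of order 2 at z = 8
Step 2: Res = lim d/dz [(z - 8)^2 * f(z)] as z -> 8
Step 3: (z - 8)^2 * f(z) = 13z + 9
Step 4: d/dz[13z + 9] = 13

13


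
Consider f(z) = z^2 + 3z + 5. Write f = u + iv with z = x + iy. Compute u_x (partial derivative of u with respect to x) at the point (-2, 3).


Step 1: f(z) = (x+iy)^2 + 3(x+iy) + 5
Step 2: u = (x^2 - y^2) + 3x + 5
Step 3: u_x = 2x + 3
Step 4: At (-2, 3): u_x = -4 + 3 = -1

-1


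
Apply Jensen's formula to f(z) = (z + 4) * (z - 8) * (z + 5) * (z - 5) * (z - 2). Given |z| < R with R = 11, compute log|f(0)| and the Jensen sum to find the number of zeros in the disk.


Jensen's formula: (1/2pi)*integral log|f(Re^it)|dt = log|f(0)| + sum_{|a_k|<R} log(R/|a_k|)
Step 1: f(0) = 4 * (-8) * 5 * (-5) * (-2) = -1600
Step 2: log|f(0)| = log|-4| + log|8| + log|-5| + log|5| + log|2| = 7.3778
Step 3: Zeros inside |z| < 11: -4, 8, -5, 5, 2
Step 4: Jensen sum = log(11/4) + log(11/8) + log(11/5) + log(11/5) + log(11/2) = 4.6117
Step 5: n(R) = number of terms in the Jensen sum = count of zeros inside |z| < 11 = 5

5


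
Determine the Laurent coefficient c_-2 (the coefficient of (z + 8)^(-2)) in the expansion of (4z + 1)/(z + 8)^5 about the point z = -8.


Step 1: Write the numerator in powers of (z + 8): 4z + 1 = 4(z + 8) + (4*(-8) + 1) = 4(z + 8) - 31
Step 2: Divide by (z + 8)^5: f(z) = -31(z + 8)^(-5) + 4(z + 8)^(-4)
Step 3: This finite sum is the Laurent series of f about z = -8.
Step 4: Only the powers -5 and -4 appear, so the coefficient of (z + 8)^(-2) = 0

0


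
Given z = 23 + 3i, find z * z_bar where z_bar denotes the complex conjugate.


Step 1: conj(z) = 23 - 3i
Step 2: z * conj(z) = 23^2 + 3^2
Step 3: = 529 + 9 = 538

538


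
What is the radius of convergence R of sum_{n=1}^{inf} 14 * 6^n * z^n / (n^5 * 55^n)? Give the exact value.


Step 1: General term a_n = 14 * 6^n / (n^5 * 55^n)
Step 2: By the root test, |a_n|^(1/n) = 14^(1/n) * 6 / (n^(5/n) * 55) -> 6/55 as n -> infinity (since 14^(1/n) -> 1 and n^(5/n) -> 1)
Step 3: R = 1/lim|a_n|^(1/n) = 55/6

55/6


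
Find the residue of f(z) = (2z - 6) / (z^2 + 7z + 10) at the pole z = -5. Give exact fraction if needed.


Step 1: Q(z) = z^2 + 7z + 10 = (z + 5)(z + 2)
Step 2: Q'(z) = 2z + 7
Step 3: Q'(-5) = -3, P(-5) = -16
Step 4: Res = P(-5)/Q'(-5) = -16/(-3) = 16/3

16/3


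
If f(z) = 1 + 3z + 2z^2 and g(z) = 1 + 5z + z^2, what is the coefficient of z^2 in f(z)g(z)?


Step 1: z^2 term in f*g comes from: (1)*(z^2) + (3z)*(5z) + (2z^2)*(1)
Step 2: = 1 + 15 + 2
Step 3: = 18

18


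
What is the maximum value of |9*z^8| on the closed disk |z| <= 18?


Step 1: On |z| = 18, |f(z)| = 9 * |z|^8 = 9 * 18^8
Step 2: By maximum modulus principle, maximum is on boundary.
Step 3: Maximum = 9 * 11019960576 = 99179645184

99179645184


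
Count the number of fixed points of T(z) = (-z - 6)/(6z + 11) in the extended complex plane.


Step 1: Fixed points satisfy T(z) = z
Step 2: 6z^2 + 12z + 6 = 0
Step 3: Discriminant = 12^2 - 4*6*6 = 0
Step 4: Number of fixed points = 1

1


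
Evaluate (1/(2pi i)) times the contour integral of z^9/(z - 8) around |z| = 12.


Step 1: f(z) = z^9, a = 8 is inside |z| = 12
Step 2: By Cauchy integral formula: (1/(2pi*i)) * integral = f(a)
Step 3: f(8) = 8^9 = 134217728

134217728


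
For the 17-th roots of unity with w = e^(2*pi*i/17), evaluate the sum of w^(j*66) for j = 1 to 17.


Step 1: The sum sum_{j=1}^{n} w^(k*j) equals n if n | k, else 0.
Step 2: Here n = 17, k = 66
Step 3: Does n divide k? 17 | 66 -> False
Step 4: Sum = 0

0


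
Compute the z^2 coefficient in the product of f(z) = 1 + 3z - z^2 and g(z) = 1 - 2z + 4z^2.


Step 1: z^2 term in f*g comes from: (1)*(4z^2) + (3z)*(-2z) + (-z^2)*(1)
Step 2: = 4 - 6 - 1
Step 3: = -3

-3


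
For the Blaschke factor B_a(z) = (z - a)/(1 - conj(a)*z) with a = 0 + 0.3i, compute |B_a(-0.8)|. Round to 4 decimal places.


Step 1: Numerator z0 - a = -0.8 - (0 + 0.3i) = -0.8 - 0.3i
Step 2: Denominator 1 - conj(a)*z0 = 1 - (0 - 0.3i)*(-0.8) = 1 - 0.24i
Step 3: |z0 - a|^2 = (-0.8)^2 + (-0.3)^2 = 0.73; |1 - conj(a)*z0|^2 = 1^2 + (-0.24)^2 = 1.0576
Step 4: |B_a(-0.8)| = sqrt(0.73 / 1.0576) = sqrt(0.690242)
Step 5: = 0.8308

0.8308


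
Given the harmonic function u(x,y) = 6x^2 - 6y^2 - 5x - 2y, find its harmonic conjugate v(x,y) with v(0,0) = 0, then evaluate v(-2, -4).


Step 1: v_x = -u_y = 12y + 2
Step 2: v_y = u_x = 12x - 5
Step 3: v = 12xy + 2x - 5y + C
Step 4: v(0,0) = 0 => C = 0
Step 5: v(-2, -4) = 112

112


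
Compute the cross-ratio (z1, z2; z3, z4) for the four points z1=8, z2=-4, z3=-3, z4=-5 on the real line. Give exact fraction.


Step 1: (z1-z3)(z2-z4) = 11 * 1 = 11
Step 2: (z1-z4)(z2-z3) = 13 * (-1) = -13
Step 3: Cross-ratio = -11/13 = -11/13

-11/13


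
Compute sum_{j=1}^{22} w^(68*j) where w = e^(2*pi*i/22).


Step 1: The sum sum_{j=1}^{n} w^(k*j) equals n if n | k, else 0.
Step 2: Here n = 22, k = 68
Step 3: Does n divide k? 22 | 68 -> False
Step 4: Sum = 0

0


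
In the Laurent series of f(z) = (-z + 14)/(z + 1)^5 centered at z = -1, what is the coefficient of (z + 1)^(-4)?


Step 1: Write the numerator in powers of (z + 1): -z + 14 = -(z + 1) + (-1*(-1) + 14) = -(z + 1) + 15
Step 2: Divide by (z + 1)^5: f(z) = 15(z + 1)^(-5) - (z + 1)^(-4)
Step 3: This finite sum is the Laurent series of f about z = -1.
Step 4: Coefficient of (z + 1)^(-4) = coefficient of (z + 1) in the re-centred numerator = -1

-1


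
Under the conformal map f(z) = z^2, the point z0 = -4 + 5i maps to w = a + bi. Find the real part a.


Step 1: z0 = -4 + 5i
Step 2: z0^2 = (-4)^2 - 5^2 - 40i
Step 3: real part = 16 - 25 = -9

-9


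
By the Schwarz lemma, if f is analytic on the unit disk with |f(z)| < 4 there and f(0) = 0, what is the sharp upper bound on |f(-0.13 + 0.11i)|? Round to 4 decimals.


Step 1: g = f/4 maps D -> D with g(0) = 0, so by the Schwarz lemma |g(z)| <= |z|, i.e. |f(z)| <= 4|z|; this is sharp (f(z) = 4z).
Step 2: |z0|^2 = (-0.13)^2 + 0.11^2 = 0.029
Step 3: |z0| = sqrt(0.029) = 0.170294
Step 4: Best bound = 4 * |z0| = 4 * 0.170294 = 0.6812

0.6812


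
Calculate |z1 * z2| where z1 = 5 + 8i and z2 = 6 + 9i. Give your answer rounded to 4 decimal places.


Step 1: |z1| = sqrt(5^2 + 8^2) = sqrt(89)
Step 2: |z2| = sqrt(6^2 + 9^2) = sqrt(117)
Step 3: |z1*z2| = |z1|*|z2| = sqrt(89) * sqrt(117) = sqrt(89 * 117) = sqrt(10413)
Step 4: = 102.0441

102.0441


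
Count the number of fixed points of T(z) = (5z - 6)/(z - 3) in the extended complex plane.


Step 1: Fixed points satisfy T(z) = z
Step 2: z^2 - 8z + 6 = 0
Step 3: Discriminant = (-8)^2 - 4*1*6 = 40
Step 4: Number of fixed points = 2

2
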